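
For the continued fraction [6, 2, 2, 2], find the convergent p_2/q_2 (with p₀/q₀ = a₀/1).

32/5

Using pₖ = aₖpₖ₋₁ + pₖ₋₂, qₖ = aₖqₖ₋₁ + qₖ₋₂ (with p₋₁=1, p₋₂=0, q₋₁=0, q₋₂=1):
  k=0: a=6, p=6, q=1
  k=1: a=2, p=13, q=2
  k=2: a=2, p=32, q=5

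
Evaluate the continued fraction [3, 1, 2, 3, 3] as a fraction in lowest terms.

122/33

Using pₖ = aₖpₖ₋₁ + pₖ₋₂ and qₖ = aₖqₖ₋₁ + qₖ₋₂:
  k=0: a=3, p=3, q=1
  k=1: a=1, p=4, q=1
  k=2: a=2, p=11, q=3
  k=3: a=3, p=37, q=10
  k=4: a=3, p=122, q=33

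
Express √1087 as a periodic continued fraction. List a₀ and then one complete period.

[32; 1, 31, 1, 64]

a₀ = ⌊√1087⌋ = 32.
With m₀=0, d₀=1 and mₖ₊₁ = dₖaₖ − mₖ, dₖ₊₁ = (n − mₖ₊₁²)/dₖ, aₖ₊₁ = ⌊(a₀+mₖ₊₁)/dₖ₊₁⌋:
  k=1: m=32, d=63, a=1
  k=2: m=31, d=2, a=31
  k=3: m=31, d=63, a=1
  k=4: m=32, d=1, a=64
d=1 and a=2a₀=64 at k=4, so the next step gives (m, d) = (32, 63) again — its k=1 value — and the period has length 4.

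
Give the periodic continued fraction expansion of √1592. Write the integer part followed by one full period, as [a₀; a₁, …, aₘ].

[39; 1, 8, 1, 78]

a₀ = ⌊√1592⌋ = 39.
With m₀=0, d₀=1 and mₖ₊₁ = dₖaₖ − mₖ, dₖ₊₁ = (n − mₖ₊₁²)/dₖ, aₖ₊₁ = ⌊(a₀+mₖ₊₁)/dₖ₊₁⌋:
  k=1: m=39, d=71, a=1
  k=2: m=32, d=8, a=8
  k=3: m=32, d=71, a=1
  k=4: m=39, d=1, a=78
d=1 and a=2a₀=78 at k=4, so the next step gives (m, d) = (39, 71) again — its k=1 value — and the period has length 4.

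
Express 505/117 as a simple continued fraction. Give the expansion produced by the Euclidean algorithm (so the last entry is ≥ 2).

505 = 4×117 + 37
117 = 3×37 + 6
37 = 6×6 + 1
6 = 6×1 + 0  (stop)
So 505/117 = [4; 3, 6, 6].

[4; 3, 6, 6]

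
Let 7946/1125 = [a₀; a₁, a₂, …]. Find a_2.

1

7946 = 7·1125 + 71   →  a_0 = 7
1125 = 15·71 + 60   →  a_1 = 15
71 = 1·60 + 11   →  a_2 = 1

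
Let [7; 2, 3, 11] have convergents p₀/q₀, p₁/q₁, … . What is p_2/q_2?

Using pₖ = aₖpₖ₋₁ + pₖ₋₂, qₖ = aₖqₖ₋₁ + qₖ₋₂ (with p₋₁=1, p₋₂=0, q₋₁=0, q₋₂=1):
  k=0: a=7, p=7, q=1
  k=1: a=2, p=15, q=2
  k=2: a=3, p=52, q=7

52/7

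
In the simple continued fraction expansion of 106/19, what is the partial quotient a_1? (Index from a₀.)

106 = 5·19 + 11   →  a_0 = 5
19 = 1·11 + 8   →  a_1 = 1

1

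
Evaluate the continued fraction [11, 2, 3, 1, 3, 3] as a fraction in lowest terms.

Using pₖ = aₖpₖ₋₁ + pₖ₋₂ and qₖ = aₖqₖ₋₁ + qₖ₋₂:
  k=0: a=11, p=11, q=1
  k=1: a=2, p=23, q=2
  k=2: a=3, p=80, q=7
  k=3: a=1, p=103, q=9
  k=4: a=3, p=389, q=34
  k=5: a=3, p=1270, q=111

1270/111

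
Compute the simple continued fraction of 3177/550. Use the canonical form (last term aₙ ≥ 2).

3177 = 5×550 + 427
550 = 1×427 + 123
427 = 3×123 + 58
123 = 2×58 + 7
58 = 8×7 + 2
7 = 3×2 + 1
2 = 2×1 + 0  (stop)
So 3177/550 = [5; 1, 3, 2, 8, 3, 2].

[5; 1, 3, 2, 8, 3, 2]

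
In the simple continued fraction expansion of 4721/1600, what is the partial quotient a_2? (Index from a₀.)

19

4721 = 2·1600 + 1521   →  a_0 = 2
1600 = 1·1521 + 79   →  a_1 = 1
1521 = 19·79 + 20   →  a_2 = 19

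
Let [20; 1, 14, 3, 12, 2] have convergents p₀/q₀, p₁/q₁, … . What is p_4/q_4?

Using pₖ = aₖpₖ₋₁ + pₖ₋₂, qₖ = aₖqₖ₋₁ + qₖ₋₂ (with p₋₁=1, p₋₂=0, q₋₁=0, q₋₂=1):
  k=0: a=20, p=20, q=1
  k=1: a=1, p=21, q=1
  k=2: a=14, p=314, q=15
  k=3: a=3, p=963, q=46
  k=4: a=12, p=11870, q=567

11870/567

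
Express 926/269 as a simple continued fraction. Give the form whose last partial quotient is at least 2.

926 = 3*269 + 119
269 = 2*119 + 31
119 = 3*31 + 26
31 = 1*26 + 5
26 = 5*5 + 1
5 = 5*1 + 0  (stop)
So 926/269 = [3; 2, 3, 1, 5, 5].

[3; 2, 3, 1, 5, 5]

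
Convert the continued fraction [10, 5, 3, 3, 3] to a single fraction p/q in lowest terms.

1783/175

Fold from the inside: start with 3/1.
  3 + 1/3 = 10/3
  3 + 3/10 = 33/10
  5 + 10/33 = 175/33
  10 + 33/175 = 1783/175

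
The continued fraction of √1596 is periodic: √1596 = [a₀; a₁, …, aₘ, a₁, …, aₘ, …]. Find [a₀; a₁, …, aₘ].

a₀ = ⌊√1596⌋ = 39.

[39; 1, 18, 1, 78]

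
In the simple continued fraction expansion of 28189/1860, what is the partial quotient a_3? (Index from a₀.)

3

28189 = 15·1860 + 289   →  a_0 = 15
1860 = 6·289 + 126   →  a_1 = 6
289 = 2·126 + 37   →  a_2 = 2
126 = 3·37 + 15   →  a_3 = 3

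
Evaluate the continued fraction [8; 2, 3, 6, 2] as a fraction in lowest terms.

Using pₖ = aₖpₖ₋₁ + pₖ₋₂ and qₖ = aₖqₖ₋₁ + qₖ₋₂:
  k=0: a=8, p=8, q=1
  k=1: a=2, p=17, q=2
  k=2: a=3, p=59, q=7
  k=3: a=6, p=371, q=44
  k=4: a=2, p=801, q=95

801/95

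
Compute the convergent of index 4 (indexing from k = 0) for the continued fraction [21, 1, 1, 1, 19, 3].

Using pₖ = aₖpₖ₋₁ + pₖ₋₂, qₖ = aₖqₖ₋₁ + qₖ₋₂ (with p₋₁=1, p₋₂=0, q₋₁=0, q₋₂=1):
  k=0: a=21, p=21, q=1
  k=1: a=1, p=22, q=1
  k=2: a=1, p=43, q=2
  k=3: a=1, p=65, q=3
  k=4: a=19, p=1278, q=59

1278/59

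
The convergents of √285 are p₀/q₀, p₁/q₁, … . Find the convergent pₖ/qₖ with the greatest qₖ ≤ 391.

2431/144

√285 = [16; 1, 7, 2, 7, 1, 32, …] (period length 6).
Convergents:
  p_0/q_0 = 16/1
  p_1/q_1 = 17/1
  p_2/q_2 = 135/8
  p_3/q_3 = 287/17
  p_4/q_4 = 2144/127
  p_5/q_5 = 2431/144
  p_6/q_6 = 79936/4735
q_5 = 144 ≤ 391 < 4735 = q_6, so the answer is 2431/144.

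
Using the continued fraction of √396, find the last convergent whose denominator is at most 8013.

79201/3980

√396 = [19; 1, 8, 1, 38, …] (period length 4).
Convergents:
  p_0/q_0 = 19/1
  p_1/q_1 = 20/1
  p_2/q_2 = 179/9
  p_3/q_3 = 199/10
  p_4/q_4 = 7741/389
  p_5/q_5 = 7940/399
  p_6/q_6 = 71261/3581
  p_7/q_7 = 79201/3980
  p_8/q_8 = 3080899/154821
q_7 = 3980 ≤ 8013 < 154821 = q_8, so the answer is 79201/3980.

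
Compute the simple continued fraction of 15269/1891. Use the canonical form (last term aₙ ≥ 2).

15269 = 8·1891 + 141
1891 = 13·141 + 58
141 = 2·58 + 25
58 = 2·25 + 8
25 = 3·8 + 1
8 = 8·1 + 0  (stop)
So 15269/1891 = [8; 13, 2, 2, 3, 8].

[8; 13, 2, 2, 3, 8]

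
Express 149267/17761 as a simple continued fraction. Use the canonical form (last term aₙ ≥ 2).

[8; 2, 2, 9, 8, 9, 5]

149267 = 8·17761 + 7179
17761 = 2·7179 + 3403
7179 = 2·3403 + 373
3403 = 9·373 + 46
373 = 8·46 + 5
46 = 9·5 + 1
5 = 5·1 + 0  (stop)
So 149267/17761 = [8; 2, 2, 9, 8, 9, 5].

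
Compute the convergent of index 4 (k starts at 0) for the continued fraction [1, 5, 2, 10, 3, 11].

421/356

Using pₖ = aₖpₖ₋₁ + pₖ₋₂, qₖ = aₖqₖ₋₁ + qₖ₋₂ (with p₋₁=1, p₋₂=0, q₋₁=0, q₋₂=1):
  k=0: a=1, p=1, q=1
  k=1: a=5, p=6, q=5
  k=2: a=2, p=13, q=11
  k=3: a=10, p=136, q=115
  k=4: a=3, p=421, q=356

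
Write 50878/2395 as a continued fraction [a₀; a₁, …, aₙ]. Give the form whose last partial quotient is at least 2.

[21; 4, 9, 3, 1, 15]

50878 = 21×2395 + 583
2395 = 4×583 + 63
583 = 9×63 + 16
63 = 3×16 + 15
16 = 1×15 + 1
15 = 15×1 + 0  (stop)
So 50878/2395 = [21; 4, 9, 3, 1, 15].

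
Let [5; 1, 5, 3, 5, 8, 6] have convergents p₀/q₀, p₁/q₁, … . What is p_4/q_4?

Using pₖ = aₖpₖ₋₁ + pₖ₋₂, qₖ = aₖqₖ₋₁ + qₖ₋₂ (with p₋₁=1, p₋₂=0, q₋₁=0, q₋₂=1):
  k=0: a=5, p=5, q=1
  k=1: a=1, p=6, q=1
  k=2: a=5, p=35, q=6
  k=3: a=3, p=111, q=19
  k=4: a=5, p=590, q=101

590/101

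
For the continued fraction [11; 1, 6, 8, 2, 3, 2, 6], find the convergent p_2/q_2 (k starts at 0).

83/7

Using pₖ = aₖpₖ₋₁ + pₖ₋₂, qₖ = aₖqₖ₋₁ + qₖ₋₂ (with p₋₁=1, p₋₂=0, q₋₁=0, q₋₂=1):
  k=0: a=11, p=11, q=1
  k=1: a=1, p=12, q=1
  k=2: a=6, p=83, q=7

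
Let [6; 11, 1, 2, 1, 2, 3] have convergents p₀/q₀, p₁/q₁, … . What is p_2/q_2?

Using pₖ = aₖpₖ₋₁ + pₖ₋₂, qₖ = aₖqₖ₋₁ + qₖ₋₂ (with p₋₁=1, p₋₂=0, q₋₁=0, q₋₂=1):
  k=0: a=6, p=6, q=1
  k=1: a=11, p=67, q=11
  k=2: a=1, p=73, q=12

73/12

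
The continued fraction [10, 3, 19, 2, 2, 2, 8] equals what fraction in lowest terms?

Fold from the inside: start with 8/1.
  2 + 1/8 = 17/8
  2 + 8/17 = 42/17
  2 + 17/42 = 101/42
  19 + 42/101 = 1961/101
  3 + 101/1961 = 5984/1961
  10 + 1961/5984 = 61801/5984

61801/5984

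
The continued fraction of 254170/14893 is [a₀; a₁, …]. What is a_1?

254170 = 17·14893 + 989   →  a_0 = 17
14893 = 15·989 + 58   →  a_1 = 15

15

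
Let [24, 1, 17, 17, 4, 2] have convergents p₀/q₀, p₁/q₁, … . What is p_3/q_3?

7658/307

Using pₖ = aₖpₖ₋₁ + pₖ₋₂, qₖ = aₖqₖ₋₁ + qₖ₋₂ (with p₋₁=1, p₋₂=0, q₋₁=0, q₋₂=1):
  k=0: a=24, p=24, q=1
  k=1: a=1, p=25, q=1
  k=2: a=17, p=449, q=18
  k=3: a=17, p=7658, q=307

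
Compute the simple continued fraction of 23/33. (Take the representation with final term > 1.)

[0; 1, 2, 3, 3]

23 = 0*33 + 23
33 = 1*23 + 10
23 = 2*10 + 3
10 = 3*3 + 1
3 = 3*1 + 0  (stop)
So 23/33 = [0; 1, 2, 3, 3].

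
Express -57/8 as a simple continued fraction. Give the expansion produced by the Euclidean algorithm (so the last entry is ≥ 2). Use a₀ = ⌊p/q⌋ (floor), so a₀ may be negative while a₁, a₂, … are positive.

-57 = -8·8 + 7
8 = 1·7 + 1
7 = 7·1 + 0  (stop)
So -57/8 = [-8; 1, 7].

[-8; 1, 7]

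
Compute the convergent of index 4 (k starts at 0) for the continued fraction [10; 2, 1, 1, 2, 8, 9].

Using pₖ = aₖpₖ₋₁ + pₖ₋₂, qₖ = aₖqₖ₋₁ + qₖ₋₂ (with p₋₁=1, p₋₂=0, q₋₁=0, q₋₂=1):
  k=0: a=10, p=10, q=1
  k=1: a=2, p=21, q=2
  k=2: a=1, p=31, q=3
  k=3: a=1, p=52, q=5
  k=4: a=2, p=135, q=13

135/13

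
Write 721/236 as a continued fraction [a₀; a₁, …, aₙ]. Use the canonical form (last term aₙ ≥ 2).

721 = 3×236 + 13
236 = 18×13 + 2
13 = 6×2 + 1
2 = 2×1 + 0  (stop)
So 721/236 = [3; 18, 6, 2].

[3; 18, 6, 2]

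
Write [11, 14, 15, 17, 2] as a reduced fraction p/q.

Fold from the inside: start with 2/1.
  17 + 1/2 = 35/2
  15 + 2/35 = 527/35
  14 + 35/527 = 7413/527
  11 + 527/7413 = 82070/7413

82070/7413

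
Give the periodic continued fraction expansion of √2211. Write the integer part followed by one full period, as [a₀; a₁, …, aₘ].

[47; 47, 94]

a₀ = ⌊√2211⌋ = 47.
With m₀=0, d₀=1 and mₖ₊₁ = dₖaₖ − mₖ, dₖ₊₁ = (n − mₖ₊₁²)/dₖ, aₖ₊₁ = ⌊(a₀+mₖ₊₁)/dₖ₊₁⌋:
  k=1: m=47, d=2, a=47
  k=2: m=47, d=1, a=94
d=1 and a=2a₀=94 at k=2, so the next step gives (m, d) = (47, 2) again — its k=1 value — and the period has length 2.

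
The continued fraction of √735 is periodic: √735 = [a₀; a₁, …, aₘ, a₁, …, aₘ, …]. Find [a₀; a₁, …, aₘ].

[27; 9, 54]

a₀ = ⌊√735⌋ = 27.
With m₀=0, d₀=1 and mₖ₊₁ = dₖaₖ − mₖ, dₖ₊₁ = (n − mₖ₊₁²)/dₖ, aₖ₊₁ = ⌊(a₀+mₖ₊₁)/dₖ₊₁⌋:
  k=1: m=27, d=6, a=9
  k=2: m=27, d=1, a=54
d=1 and a=2a₀=54 at k=2, so the next step gives (m, d) = (27, 6) again — its k=1 value — and the period has length 2.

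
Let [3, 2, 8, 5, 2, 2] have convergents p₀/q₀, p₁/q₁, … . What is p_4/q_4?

663/191

Using pₖ = aₖpₖ₋₁ + pₖ₋₂, qₖ = aₖqₖ₋₁ + qₖ₋₂ (with p₋₁=1, p₋₂=0, q₋₁=0, q₋₂=1):
  k=0: a=3, p=3, q=1
  k=1: a=2, p=7, q=2
  k=2: a=8, p=59, q=17
  k=3: a=5, p=302, q=87
  k=4: a=2, p=663, q=191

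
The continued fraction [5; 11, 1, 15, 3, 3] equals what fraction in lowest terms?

9893/1946

Using pₖ = aₖpₖ₋₁ + pₖ₋₂ and qₖ = aₖqₖ₋₁ + qₖ₋₂:
  k=0: a=5, p=5, q=1
  k=1: a=11, p=56, q=11
  k=2: a=1, p=61, q=12
  k=3: a=15, p=971, q=191
  k=4: a=3, p=2974, q=585
  k=5: a=3, p=9893, q=1946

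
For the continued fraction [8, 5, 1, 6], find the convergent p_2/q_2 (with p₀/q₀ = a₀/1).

49/6

Using pₖ = aₖpₖ₋₁ + pₖ₋₂, qₖ = aₖqₖ₋₁ + qₖ₋₂ (with p₋₁=1, p₋₂=0, q₋₁=0, q₋₂=1):
  k=0: a=8, p=8, q=1
  k=1: a=5, p=41, q=5
  k=2: a=1, p=49, q=6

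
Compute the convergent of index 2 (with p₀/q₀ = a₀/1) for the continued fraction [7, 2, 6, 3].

97/13

Using pₖ = aₖpₖ₋₁ + pₖ₋₂, qₖ = aₖqₖ₋₁ + qₖ₋₂ (with p₋₁=1, p₋₂=0, q₋₁=0, q₋₂=1):
  k=0: a=7, p=7, q=1
  k=1: a=2, p=15, q=2
  k=2: a=6, p=97, q=13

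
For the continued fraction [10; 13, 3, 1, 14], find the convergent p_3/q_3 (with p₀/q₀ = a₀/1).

Using pₖ = aₖpₖ₋₁ + pₖ₋₂, qₖ = aₖqₖ₋₁ + qₖ₋₂ (with p₋₁=1, p₋₂=0, q₋₁=0, q₋₂=1):
  k=0: a=10, p=10, q=1
  k=1: a=13, p=131, q=13
  k=2: a=3, p=403, q=40
  k=3: a=1, p=534, q=53

534/53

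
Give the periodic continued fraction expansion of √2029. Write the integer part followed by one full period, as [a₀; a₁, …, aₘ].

a₀ = ⌊√2029⌋ = 45.
With m₀=0, d₀=1 and mₖ₊₁ = dₖaₖ − mₖ, dₖ₊₁ = (n − mₖ₊₁²)/dₖ, aₖ₊₁ = ⌊(a₀+mₖ₊₁)/dₖ₊₁⌋:
  k=1: m=45, d=4, a=22
  k=2: m=43, d=45, a=1
  k=3: m=2, d=45, a=1
  k=4: m=43, d=4, a=22
  k=5: m=45, d=1, a=90
d=1 and a=2a₀=90 at k=5, so the next step gives (m, d) = (45, 4) again — its k=1 value — and the period has length 5.

[45; 22, 1, 1, 22, 90]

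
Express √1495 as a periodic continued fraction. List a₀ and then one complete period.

[38; 1, 1, 1, 76]

a₀ = ⌊√1495⌋ = 38.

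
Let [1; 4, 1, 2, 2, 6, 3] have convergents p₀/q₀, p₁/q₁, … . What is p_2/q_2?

Using pₖ = aₖpₖ₋₁ + pₖ₋₂, qₖ = aₖqₖ₋₁ + qₖ₋₂ (with p₋₁=1, p₋₂=0, q₋₁=0, q₋₂=1):
  k=0: a=1, p=1, q=1
  k=1: a=4, p=5, q=4
  k=2: a=1, p=6, q=5

6/5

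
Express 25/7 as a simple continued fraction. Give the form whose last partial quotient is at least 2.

[3; 1, 1, 3]

25 = 3·7 + 4
7 = 1·4 + 3
4 = 1·3 + 1
3 = 3·1 + 0  (stop)
So 25/7 = [3; 1, 1, 3].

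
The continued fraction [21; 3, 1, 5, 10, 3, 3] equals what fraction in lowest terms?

Using pₖ = aₖpₖ₋₁ + pₖ₋₂ and qₖ = aₖqₖ₋₁ + qₖ₋₂:
  k=0: a=21, p=21, q=1
  k=1: a=3, p=64, q=3
  k=2: a=1, p=85, q=4
  k=3: a=5, p=489, q=23
  k=4: a=10, p=4975, q=234
  k=5: a=3, p=15414, q=725
  k=6: a=3, p=51217, q=2409

51217/2409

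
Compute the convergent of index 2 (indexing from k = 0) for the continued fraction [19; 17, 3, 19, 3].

Using pₖ = aₖpₖ₋₁ + pₖ₋₂, qₖ = aₖqₖ₋₁ + qₖ₋₂ (with p₋₁=1, p₋₂=0, q₋₁=0, q₋₂=1):
  k=0: a=19, p=19, q=1
  k=1: a=17, p=324, q=17
  k=2: a=3, p=991, q=52

991/52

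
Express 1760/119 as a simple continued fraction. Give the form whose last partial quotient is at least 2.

[14; 1, 3, 1, 3, 6]

1760 = 14×119 + 94
119 = 1×94 + 25
94 = 3×25 + 19
25 = 1×19 + 6
19 = 3×6 + 1
6 = 6×1 + 0  (stop)
So 1760/119 = [14; 1, 3, 1, 3, 6].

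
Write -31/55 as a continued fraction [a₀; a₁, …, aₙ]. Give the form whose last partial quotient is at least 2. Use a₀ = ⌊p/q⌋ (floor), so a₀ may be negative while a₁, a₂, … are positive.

-31 = -1·55 + 24
55 = 2·24 + 7
24 = 3·7 + 3
7 = 2·3 + 1
3 = 3·1 + 0  (stop)
So -31/55 = [-1; 2, 3, 2, 3].

[-1; 2, 3, 2, 3]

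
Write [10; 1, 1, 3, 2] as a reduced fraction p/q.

Fold from the inside: start with 2/1.
  3 + 1/2 = 7/2
  1 + 2/7 = 9/7
  1 + 7/9 = 16/9
  10 + 9/16 = 169/16

169/16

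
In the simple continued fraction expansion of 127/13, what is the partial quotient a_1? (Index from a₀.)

1

127 = 9·13 + 10   →  a_0 = 9
13 = 1·10 + 3   →  a_1 = 1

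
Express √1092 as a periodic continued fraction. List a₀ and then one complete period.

a₀ = ⌊√1092⌋ = 33.
With m₀=0, d₀=1 and mₖ₊₁ = dₖaₖ − mₖ, dₖ₊₁ = (n − mₖ₊₁²)/dₖ, aₖ₊₁ = ⌊(a₀+mₖ₊₁)/dₖ₊₁⌋:
  k=1: m=33, d=3, a=22
  k=2: m=33, d=1, a=66
d=1 and a=2a₀=66 at k=2, so the next step gives (m, d) = (33, 3) again — its k=1 value — and the period has length 2.

[33; 22, 66]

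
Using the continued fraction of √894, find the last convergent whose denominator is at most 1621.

√894 = [29; 1, 8, 1, 58, …] (period length 4).
Convergents:
  p_0/q_0 = 29/1
  p_1/q_1 = 30/1
  p_2/q_2 = 269/9
  p_3/q_3 = 299/10
  p_4/q_4 = 17611/589
  p_5/q_5 = 17910/599
  p_6/q_6 = 160891/5381
q_5 = 599 ≤ 1621 < 5381 = q_6, so the answer is 17910/599.

17910/599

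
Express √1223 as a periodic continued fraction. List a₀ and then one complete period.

a₀ = ⌊√1223⌋ = 34.
With m₀=0, d₀=1 and mₖ₊₁ = dₖaₖ − mₖ, dₖ₊₁ = (n − mₖ₊₁²)/dₖ, aₖ₊₁ = ⌊(a₀+mₖ₊₁)/dₖ₊₁⌋:
  k=1: m=34, d=67, a=1
  k=2: m=33, d=2, a=33
  k=3: m=33, d=67, a=1
  k=4: m=34, d=1, a=68
d=1 and a=2a₀=68 at k=4, so the next step gives (m, d) = (34, 67) again — its k=1 value — and the period has length 4.

[34; 1, 33, 1, 68]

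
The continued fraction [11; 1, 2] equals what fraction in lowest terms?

Using pₖ = aₖpₖ₋₁ + pₖ₋₂ and qₖ = aₖqₖ₋₁ + qₖ₋₂:
  k=0: a=11, p=11, q=1
  k=1: a=1, p=12, q=1
  k=2: a=2, p=35, q=3

35/3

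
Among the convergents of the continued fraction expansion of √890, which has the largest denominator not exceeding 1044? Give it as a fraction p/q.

10710/359

√890 = [29; 1, 4, 1, 58, …] (period length 4).
Convergents:
  p_0/q_0 = 29/1
  p_1/q_1 = 30/1
  p_2/q_2 = 149/5
  p_3/q_3 = 179/6
  p_4/q_4 = 10531/353
  p_5/q_5 = 10710/359
  p_6/q_6 = 53371/1789
q_5 = 359 ≤ 1044 < 1789 = q_6, so the answer is 10710/359.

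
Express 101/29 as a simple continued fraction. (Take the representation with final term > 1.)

101 = 3·29 + 14
29 = 2·14 + 1
14 = 14·1 + 0  (stop)
So 101/29 = [3; 2, 14].

[3; 2, 14]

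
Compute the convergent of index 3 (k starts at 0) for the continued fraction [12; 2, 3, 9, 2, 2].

808/65

Using pₖ = aₖpₖ₋₁ + pₖ₋₂, qₖ = aₖqₖ₋₁ + qₖ₋₂ (with p₋₁=1, p₋₂=0, q₋₁=0, q₋₂=1):
  k=0: a=12, p=12, q=1
  k=1: a=2, p=25, q=2
  k=2: a=3, p=87, q=7
  k=3: a=9, p=808, q=65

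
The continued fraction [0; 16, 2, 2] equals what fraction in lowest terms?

Using pₖ = aₖpₖ₋₁ + pₖ₋₂ and qₖ = aₖqₖ₋₁ + qₖ₋₂:
  k=0: a=0, p=0, q=1
  k=1: a=16, p=1, q=16
  k=2: a=2, p=2, q=33
  k=3: a=2, p=5, q=82

5/82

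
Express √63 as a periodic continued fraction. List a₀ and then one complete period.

a₀ = ⌊√63⌋ = 7.
With m₀=0, d₀=1 and mₖ₊₁ = dₖaₖ − mₖ, dₖ₊₁ = (n − mₖ₊₁²)/dₖ, aₖ₊₁ = ⌊(a₀+mₖ₊₁)/dₖ₊₁⌋:
  k=1: m=7, d=14, a=1
  k=2: m=7, d=1, a=14
d=1 and a=2a₀=14 at k=2, so the next step gives (m, d) = (7, 14) again — its k=1 value — and the period has length 2.

[7; 1, 14]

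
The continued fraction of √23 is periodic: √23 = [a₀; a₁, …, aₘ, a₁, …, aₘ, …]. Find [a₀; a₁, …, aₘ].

[4; 1, 3, 1, 8]

a₀ = ⌊√23⌋ = 4.
With m₀=0, d₀=1 and mₖ₊₁ = dₖaₖ − mₖ, dₖ₊₁ = (n − mₖ₊₁²)/dₖ, aₖ₊₁ = ⌊(a₀+mₖ₊₁)/dₖ₊₁⌋:
  k=1: m=4, d=7, a=1
  k=2: m=3, d=2, a=3
  k=3: m=3, d=7, a=1
  k=4: m=4, d=1, a=8
d=1 and a=2a₀=8 at k=4, so the next step gives (m, d) = (4, 7) again — its k=1 value — and the period has length 4.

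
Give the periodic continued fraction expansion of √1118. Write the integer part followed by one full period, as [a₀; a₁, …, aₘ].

[33; 2, 3, 2, 3, 2, 66]

a₀ = ⌊√1118⌋ = 33.
With m₀=0, d₀=1 and mₖ₊₁ = dₖaₖ − mₖ, dₖ₊₁ = (n − mₖ₊₁²)/dₖ, aₖ₊₁ = ⌊(a₀+mₖ₊₁)/dₖ₊₁⌋:
  k=1: m=33, d=29, a=2
  k=2: m=25, d=17, a=3
  k=3: m=26, d=26, a=2
  k=4: m=26, d=17, a=3
  k=5: m=25, d=29, a=2
  k=6: m=33, d=1, a=66
d=1 and a=2a₀=66 at k=6, so the next step gives (m, d) = (33, 29) again — its k=1 value — and the period has length 6.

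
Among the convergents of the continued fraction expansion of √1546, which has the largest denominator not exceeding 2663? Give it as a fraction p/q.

√1546 = [39; 3, 7, 1, 1, 7, 3, 78, …] (period length 7).
Convergents:
  p_0/q_0 = 39/1
  p_1/q_1 = 118/3
  p_2/q_2 = 865/22
  p_3/q_3 = 983/25
  p_4/q_4 = 1848/47
  p_5/q_5 = 13919/354
  p_6/q_6 = 43605/1109
  p_7/q_7 = 3415109/86856
q_6 = 1109 ≤ 2663 < 86856 = q_7, so the answer is 43605/1109.

43605/1109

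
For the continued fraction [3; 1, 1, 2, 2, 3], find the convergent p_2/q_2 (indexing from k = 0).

7/2

Using pₖ = aₖpₖ₋₁ + pₖ₋₂, qₖ = aₖqₖ₋₁ + qₖ₋₂ (with p₋₁=1, p₋₂=0, q₋₁=0, q₋₂=1):
  k=0: a=3, p=3, q=1
  k=1: a=1, p=4, q=1
  k=2: a=1, p=7, q=2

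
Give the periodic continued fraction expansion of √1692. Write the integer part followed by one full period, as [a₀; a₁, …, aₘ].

a₀ = ⌊√1692⌋ = 41.
With m₀=0, d₀=1 and mₖ₊₁ = dₖaₖ − mₖ, dₖ₊₁ = (n − mₖ₊₁²)/dₖ, aₖ₊₁ = ⌊(a₀+mₖ₊₁)/dₖ₊₁⌋:
  k=1: m=41, d=11, a=7
  k=2: m=36, d=36, a=2
  k=3: m=36, d=11, a=7
  k=4: m=41, d=1, a=82
d=1 and a=2a₀=82 at k=4, so the next step gives (m, d) = (41, 11) again — its k=1 value — and the period has length 4.

[41; 7, 2, 7, 82]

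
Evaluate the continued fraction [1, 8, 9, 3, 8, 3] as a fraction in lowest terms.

6621/5894

Fold from the inside: start with 3/1.
  8 + 1/3 = 25/3
  3 + 3/25 = 78/25
  9 + 25/78 = 727/78
  8 + 78/727 = 5894/727
  1 + 727/5894 = 6621/5894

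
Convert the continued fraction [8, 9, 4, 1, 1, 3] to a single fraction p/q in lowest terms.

Using pₖ = aₖpₖ₋₁ + pₖ₋₂ and qₖ = aₖqₖ₋₁ + qₖ₋₂:
  k=0: a=8, p=8, q=1
  k=1: a=9, p=73, q=9
  k=2: a=4, p=300, q=37
  k=3: a=1, p=373, q=46
  k=4: a=1, p=673, q=83
  k=5: a=3, p=2392, q=295

2392/295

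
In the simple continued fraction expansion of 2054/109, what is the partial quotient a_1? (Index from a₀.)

2054 = 18·109 + 92   →  a_0 = 18
109 = 1·92 + 17   →  a_1 = 1

1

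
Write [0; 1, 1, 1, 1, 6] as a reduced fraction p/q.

20/33

Using pₖ = aₖpₖ₋₁ + pₖ₋₂ and qₖ = aₖqₖ₋₁ + qₖ₋₂:
  k=0: a=0, p=0, q=1
  k=1: a=1, p=1, q=1
  k=2: a=1, p=1, q=2
  k=3: a=1, p=2, q=3
  k=4: a=1, p=3, q=5
  k=5: a=6, p=20, q=33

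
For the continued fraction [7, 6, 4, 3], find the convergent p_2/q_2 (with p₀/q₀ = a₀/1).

179/25

Using pₖ = aₖpₖ₋₁ + pₖ₋₂, qₖ = aₖqₖ₋₁ + qₖ₋₂ (with p₋₁=1, p₋₂=0, q₋₁=0, q₋₂=1):
  k=0: a=7, p=7, q=1
  k=1: a=6, p=43, q=6
  k=2: a=4, p=179, q=25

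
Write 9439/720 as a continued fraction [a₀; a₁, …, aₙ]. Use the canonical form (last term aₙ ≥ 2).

[13; 9, 8, 1, 3, 2]

9439 = 13*720 + 79
720 = 9*79 + 9
79 = 8*9 + 7
9 = 1*7 + 2
7 = 3*2 + 1
2 = 2*1 + 0  (stop)
So 9439/720 = [13; 9, 8, 1, 3, 2].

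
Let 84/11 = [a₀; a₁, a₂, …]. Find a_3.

84 = 7·11 + 7   →  a_0 = 7
11 = 1·7 + 4   →  a_1 = 1
7 = 1·4 + 3   →  a_2 = 1
4 = 1·3 + 1   →  a_3 = 1

1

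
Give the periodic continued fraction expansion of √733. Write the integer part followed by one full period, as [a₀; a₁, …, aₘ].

a₀ = ⌊√733⌋ = 27.
With m₀=0, d₀=1 and mₖ₊₁ = dₖaₖ − mₖ, dₖ₊₁ = (n − mₖ₊₁²)/dₖ, aₖ₊₁ = ⌊(a₀+mₖ₊₁)/dₖ₊₁⌋:
  k=1: m=27, d=4, a=13
  k=2: m=25, d=27, a=1
  k=3: m=2, d=27, a=1
  k=4: m=25, d=4, a=13
  k=5: m=27, d=1, a=54
d=1 and a=2a₀=54 at k=5, so the next step gives (m, d) = (27, 4) again — its k=1 value — and the period has length 5.

[27; 13, 1, 1, 13, 54]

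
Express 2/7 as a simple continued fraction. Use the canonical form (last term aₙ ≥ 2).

2 = 0·7 + 2
7 = 3·2 + 1
2 = 2·1 + 0  (stop)
So 2/7 = [0; 3, 2].

[0; 3, 2]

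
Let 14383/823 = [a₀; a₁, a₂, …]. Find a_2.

10

14383 = 17·823 + 392   →  a_0 = 17
823 = 2·392 + 39   →  a_1 = 2
392 = 10·39 + 2   →  a_2 = 10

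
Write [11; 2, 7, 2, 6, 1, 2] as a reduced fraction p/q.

7856/685

Fold from the inside: start with 2/1.
  1 + 1/2 = 3/2
  6 + 2/3 = 20/3
  2 + 3/20 = 43/20
  7 + 20/43 = 321/43
  2 + 43/321 = 685/321
  11 + 321/685 = 7856/685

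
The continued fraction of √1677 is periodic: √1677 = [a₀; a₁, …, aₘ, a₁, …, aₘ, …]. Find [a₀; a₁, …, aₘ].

a₀ = ⌊√1677⌋ = 40.

[40; 1, 19, 2, 19, 1, 80]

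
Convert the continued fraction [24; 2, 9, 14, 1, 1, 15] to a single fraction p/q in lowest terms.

210769/8612

Fold from the inside: start with 15/1.
  1 + 1/15 = 16/15
  1 + 15/16 = 31/16
  14 + 16/31 = 450/31
  9 + 31/450 = 4081/450
  2 + 450/4081 = 8612/4081
  24 + 4081/8612 = 210769/8612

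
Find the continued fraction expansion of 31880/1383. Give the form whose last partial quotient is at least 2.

31880 = 23*1383 + 71
1383 = 19*71 + 34
71 = 2*34 + 3
34 = 11*3 + 1
3 = 3*1 + 0  (stop)
So 31880/1383 = [23; 19, 2, 11, 3].

[23; 19, 2, 11, 3]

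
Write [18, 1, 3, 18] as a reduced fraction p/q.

Fold from the inside: start with 18/1.
  3 + 1/18 = 55/18
  1 + 18/55 = 73/55
  18 + 55/73 = 1369/73

1369/73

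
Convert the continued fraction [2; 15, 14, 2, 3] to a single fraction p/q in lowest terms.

3145/1522

Using pₖ = aₖpₖ₋₁ + pₖ₋₂ and qₖ = aₖqₖ₋₁ + qₖ₋₂:
  k=0: a=2, p=2, q=1
  k=1: a=15, p=31, q=15
  k=2: a=14, p=436, q=211
  k=3: a=2, p=903, q=437
  k=4: a=3, p=3145, q=1522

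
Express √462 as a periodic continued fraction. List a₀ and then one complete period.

a₀ = ⌊√462⌋ = 21.

[21; 2, 42]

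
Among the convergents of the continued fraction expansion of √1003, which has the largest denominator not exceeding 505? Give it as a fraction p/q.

√1003 = [31; 1, 2, 31, 2, 1, 62, …] (period length 6).
Convergents:
  p_0/q_0 = 31/1
  p_1/q_1 = 32/1
  p_2/q_2 = 95/3
  p_3/q_3 = 2977/94
  p_4/q_4 = 6049/191
  p_5/q_5 = 9026/285
  p_6/q_6 = 565661/17861
q_5 = 285 ≤ 505 < 17861 = q_6, so the answer is 9026/285.

9026/285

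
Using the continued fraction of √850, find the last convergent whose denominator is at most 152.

2449/84

√850 = [29; 6, 2, 6, 58, …] (period length 4).
Convergents:
  p_0/q_0 = 29/1
  p_1/q_1 = 175/6
  p_2/q_2 = 379/13
  p_3/q_3 = 2449/84
  p_4/q_4 = 142421/4885
q_3 = 84 ≤ 152 < 4885 = q_4, so the answer is 2449/84.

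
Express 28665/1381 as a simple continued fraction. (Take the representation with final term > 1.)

[20; 1, 3, 9, 12, 3]

28665 = 20·1381 + 1045
1381 = 1·1045 + 336
1045 = 3·336 + 37
336 = 9·37 + 3
37 = 12·3 + 1
3 = 3·1 + 0  (stop)
So 28665/1381 = [20; 1, 3, 9, 12, 3].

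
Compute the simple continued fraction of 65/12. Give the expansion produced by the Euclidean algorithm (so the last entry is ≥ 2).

[5; 2, 2, 2]

65 = 5*12 + 5
12 = 2*5 + 2
5 = 2*2 + 1
2 = 2*1 + 0  (stop)
So 65/12 = [5; 2, 2, 2].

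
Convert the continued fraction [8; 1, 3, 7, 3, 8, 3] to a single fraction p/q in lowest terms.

20687/2362

Fold from the inside: start with 3/1.
  8 + 1/3 = 25/3
  3 + 3/25 = 78/25
  7 + 25/78 = 571/78
  3 + 78/571 = 1791/571
  1 + 571/1791 = 2362/1791
  8 + 1791/2362 = 20687/2362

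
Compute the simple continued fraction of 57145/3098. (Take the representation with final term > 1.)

[18; 2, 4, 9, 12, 3]

57145 = 18·3098 + 1381
3098 = 2·1381 + 336
1381 = 4·336 + 37
336 = 9·37 + 3
37 = 12·3 + 1
3 = 3·1 + 0  (stop)
So 57145/3098 = [18; 2, 4, 9, 12, 3].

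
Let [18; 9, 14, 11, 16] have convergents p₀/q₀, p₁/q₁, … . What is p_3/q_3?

25463/1406

Using pₖ = aₖpₖ₋₁ + pₖ₋₂, qₖ = aₖqₖ₋₁ + qₖ₋₂ (with p₋₁=1, p₋₂=0, q₋₁=0, q₋₂=1):
  k=0: a=18, p=18, q=1
  k=1: a=9, p=163, q=9
  k=2: a=14, p=2300, q=127
  k=3: a=11, p=25463, q=1406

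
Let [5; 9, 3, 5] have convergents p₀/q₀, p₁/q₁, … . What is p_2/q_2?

143/28

Using pₖ = aₖpₖ₋₁ + pₖ₋₂, qₖ = aₖqₖ₋₁ + qₖ₋₂ (with p₋₁=1, p₋₂=0, q₋₁=0, q₋₂=1):
  k=0: a=5, p=5, q=1
  k=1: a=9, p=46, q=9
  k=2: a=3, p=143, q=28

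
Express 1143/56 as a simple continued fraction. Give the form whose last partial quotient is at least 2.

1143 = 20*56 + 23
56 = 2*23 + 10
23 = 2*10 + 3
10 = 3*3 + 1
3 = 3*1 + 0  (stop)
So 1143/56 = [20; 2, 2, 3, 3].

[20; 2, 2, 3, 3]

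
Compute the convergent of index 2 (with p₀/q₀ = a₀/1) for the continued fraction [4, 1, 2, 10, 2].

Using pₖ = aₖpₖ₋₁ + pₖ₋₂, qₖ = aₖqₖ₋₁ + qₖ₋₂ (with p₋₁=1, p₋₂=0, q₋₁=0, q₋₂=1):
  k=0: a=4, p=4, q=1
  k=1: a=1, p=5, q=1
  k=2: a=2, p=14, q=3

14/3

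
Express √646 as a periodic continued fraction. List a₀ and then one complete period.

[25; 2, 2, 2, 50]

a₀ = ⌊√646⌋ = 25.
With m₀=0, d₀=1 and mₖ₊₁ = dₖaₖ − mₖ, dₖ₊₁ = (n − mₖ₊₁²)/dₖ, aₖ₊₁ = ⌊(a₀+mₖ₊₁)/dₖ₊₁⌋:
  k=1: m=25, d=21, a=2
  k=2: m=17, d=17, a=2
  k=3: m=17, d=21, a=2
  k=4: m=25, d=1, a=50
d=1 and a=2a₀=50 at k=4, so the next step gives (m, d) = (25, 21) again — its k=1 value — and the period has length 4.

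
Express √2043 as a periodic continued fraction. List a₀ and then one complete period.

[45; 5, 90]

a₀ = ⌊√2043⌋ = 45.
With m₀=0, d₀=1 and mₖ₊₁ = dₖaₖ − mₖ, dₖ₊₁ = (n − mₖ₊₁²)/dₖ, aₖ₊₁ = ⌊(a₀+mₖ₊₁)/dₖ₊₁⌋:
  k=1: m=45, d=18, a=5
  k=2: m=45, d=1, a=90
d=1 and a=2a₀=90 at k=2, so the next step gives (m, d) = (45, 18) again — its k=1 value — and the period has length 2.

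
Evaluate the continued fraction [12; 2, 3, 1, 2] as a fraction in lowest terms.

Fold from the inside: start with 2/1.
  1 + 1/2 = 3/2
  3 + 2/3 = 11/3
  2 + 3/11 = 25/11
  12 + 11/25 = 311/25

311/25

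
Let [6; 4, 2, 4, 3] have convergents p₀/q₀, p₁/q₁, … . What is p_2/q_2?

Using pₖ = aₖpₖ₋₁ + pₖ₋₂, qₖ = aₖqₖ₋₁ + qₖ₋₂ (with p₋₁=1, p₋₂=0, q₋₁=0, q₋₂=1):
  k=0: a=6, p=6, q=1
  k=1: a=4, p=25, q=4
  k=2: a=2, p=56, q=9

56/9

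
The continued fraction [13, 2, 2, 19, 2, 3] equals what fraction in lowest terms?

Fold from the inside: start with 3/1.
  2 + 1/3 = 7/3
  19 + 3/7 = 136/7
  2 + 7/136 = 279/136
  2 + 136/279 = 694/279
  13 + 279/694 = 9301/694

9301/694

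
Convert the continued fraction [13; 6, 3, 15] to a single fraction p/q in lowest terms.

Using pₖ = aₖpₖ₋₁ + pₖ₋₂ and qₖ = aₖqₖ₋₁ + qₖ₋₂:
  k=0: a=13, p=13, q=1
  k=1: a=6, p=79, q=6
  k=2: a=3, p=250, q=19
  k=3: a=15, p=3829, q=291

3829/291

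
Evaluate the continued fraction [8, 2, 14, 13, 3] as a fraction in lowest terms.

9891/1166

Fold from the inside: start with 3/1.
  13 + 1/3 = 40/3
  14 + 3/40 = 563/40
  2 + 40/563 = 1166/563
  8 + 563/1166 = 9891/1166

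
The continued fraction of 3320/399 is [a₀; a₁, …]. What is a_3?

1

3320 = 8·399 + 128   →  a_0 = 8
399 = 3·128 + 15   →  a_1 = 3
128 = 8·15 + 8   →  a_2 = 8
15 = 1·8 + 7   →  a_3 = 1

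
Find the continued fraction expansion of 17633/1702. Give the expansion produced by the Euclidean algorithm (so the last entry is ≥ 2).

17633 = 10·1702 + 613
1702 = 2·613 + 476
613 = 1·476 + 137
476 = 3·137 + 65
137 = 2·65 + 7
65 = 9·7 + 2
7 = 3·2 + 1
2 = 2·1 + 0  (stop)
So 17633/1702 = [10; 2, 1, 3, 2, 9, 3, 2].

[10; 2, 1, 3, 2, 9, 3, 2]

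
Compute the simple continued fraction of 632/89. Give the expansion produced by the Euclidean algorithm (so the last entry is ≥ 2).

632 = 7*89 + 9
89 = 9*9 + 8
9 = 1*8 + 1
8 = 8*1 + 0  (stop)
So 632/89 = [7; 9, 1, 8].

[7; 9, 1, 8]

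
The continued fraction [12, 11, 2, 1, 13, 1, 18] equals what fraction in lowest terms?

114197/9447

Using pₖ = aₖpₖ₋₁ + pₖ₋₂ and qₖ = aₖqₖ₋₁ + qₖ₋₂:
  k=0: a=12, p=12, q=1
  k=1: a=11, p=133, q=11
  k=2: a=2, p=278, q=23
  k=3: a=1, p=411, q=34
  k=4: a=13, p=5621, q=465
  k=5: a=1, p=6032, q=499
  k=6: a=18, p=114197, q=9447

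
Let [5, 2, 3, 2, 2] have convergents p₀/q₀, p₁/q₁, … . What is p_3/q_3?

87/16

Using pₖ = aₖpₖ₋₁ + pₖ₋₂, qₖ = aₖqₖ₋₁ + qₖ₋₂ (with p₋₁=1, p₋₂=0, q₋₁=0, q₋₂=1):
  k=0: a=5, p=5, q=1
  k=1: a=2, p=11, q=2
  k=2: a=3, p=38, q=7
  k=3: a=2, p=87, q=16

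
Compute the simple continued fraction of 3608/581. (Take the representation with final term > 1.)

[6; 4, 1, 3, 4, 1, 5]

3608 = 6·581 + 122
581 = 4·122 + 93
122 = 1·93 + 29
93 = 3·29 + 6
29 = 4·6 + 5
6 = 1·5 + 1
5 = 5·1 + 0  (stop)
So 3608/581 = [6; 4, 1, 3, 4, 1, 5].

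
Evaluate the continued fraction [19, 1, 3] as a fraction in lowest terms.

79/4

Fold from the inside: start with 3/1.
  1 + 1/3 = 4/3
  19 + 3/4 = 79/4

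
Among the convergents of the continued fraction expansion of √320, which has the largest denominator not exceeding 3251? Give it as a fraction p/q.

51841/2898

√320 = [17; 1, 7, 1, 34, …] (period length 4).
Convergents:
  p_0/q_0 = 17/1
  p_1/q_1 = 18/1
  p_2/q_2 = 143/8
  p_3/q_3 = 161/9
  p_4/q_4 = 5617/314
  p_5/q_5 = 5778/323
  p_6/q_6 = 46063/2575
  p_7/q_7 = 51841/2898
  p_8/q_8 = 1808657/101107
q_7 = 2898 ≤ 3251 < 101107 = q_8, so the answer is 51841/2898.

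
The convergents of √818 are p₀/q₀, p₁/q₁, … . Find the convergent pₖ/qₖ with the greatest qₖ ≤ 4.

√818 = [28; 1, 1, 1, 1, 56, …] (period length 5).
Convergents:
  p_0/q_0 = 28/1
  p_1/q_1 = 29/1
  p_2/q_2 = 57/2
  p_3/q_3 = 86/3
  p_4/q_4 = 143/5
q_3 = 3 ≤ 4 < 5 = q_4, so the answer is 86/3.

86/3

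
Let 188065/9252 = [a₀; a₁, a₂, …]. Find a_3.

11

188065 = 20·9252 + 3025   →  a_0 = 20
9252 = 3·3025 + 177   →  a_1 = 3
3025 = 17·177 + 16   →  a_2 = 17
177 = 11·16 + 1   →  a_3 = 11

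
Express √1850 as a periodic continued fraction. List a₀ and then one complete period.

[43; 86]

a₀ = ⌊√1850⌋ = 43.
With m₀=0, d₀=1 and mₖ₊₁ = dₖaₖ − mₖ, dₖ₊₁ = (n − mₖ₊₁²)/dₖ, aₖ₊₁ = ⌊(a₀+mₖ₊₁)/dₖ₊₁⌋:
  k=1: m=43, d=1, a=86
d=1 and a=2a₀=86 at k=1, so the next step gives (m, d) = (43, 1) again — its k=1 value — and the period has length 1.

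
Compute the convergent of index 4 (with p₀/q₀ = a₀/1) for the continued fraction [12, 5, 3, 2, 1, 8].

646/53

Using pₖ = aₖpₖ₋₁ + pₖ₋₂, qₖ = aₖqₖ₋₁ + qₖ₋₂ (with p₋₁=1, p₋₂=0, q₋₁=0, q₋₂=1):
  k=0: a=12, p=12, q=1
  k=1: a=5, p=61, q=5
  k=2: a=3, p=195, q=16
  k=3: a=2, p=451, q=37
  k=4: a=1, p=646, q=53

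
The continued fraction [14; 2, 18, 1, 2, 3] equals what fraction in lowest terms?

Using pₖ = aₖpₖ₋₁ + pₖ₋₂ and qₖ = aₖqₖ₋₁ + qₖ₋₂:
  k=0: a=14, p=14, q=1
  k=1: a=2, p=29, q=2
  k=2: a=18, p=536, q=37
  k=3: a=1, p=565, q=39
  k=4: a=2, p=1666, q=115
  k=5: a=3, p=5563, q=384

5563/384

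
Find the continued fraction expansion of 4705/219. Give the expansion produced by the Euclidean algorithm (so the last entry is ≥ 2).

4705 = 21*219 + 106
219 = 2*106 + 7
106 = 15*7 + 1
7 = 7*1 + 0  (stop)
So 4705/219 = [21; 2, 15, 7].

[21; 2, 15, 7]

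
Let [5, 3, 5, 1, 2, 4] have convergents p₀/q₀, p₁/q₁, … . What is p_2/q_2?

85/16

Using pₖ = aₖpₖ₋₁ + pₖ₋₂, qₖ = aₖqₖ₋₁ + qₖ₋₂ (with p₋₁=1, p₋₂=0, q₋₁=0, q₋₂=1):
  k=0: a=5, p=5, q=1
  k=1: a=3, p=16, q=3
  k=2: a=5, p=85, q=16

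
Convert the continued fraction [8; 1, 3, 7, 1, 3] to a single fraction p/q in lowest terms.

Using pₖ = aₖpₖ₋₁ + pₖ₋₂ and qₖ = aₖqₖ₋₁ + qₖ₋₂:
  k=0: a=8, p=8, q=1
  k=1: a=1, p=9, q=1
  k=2: a=3, p=35, q=4
  k=3: a=7, p=254, q=29
  k=4: a=1, p=289, q=33
  k=5: a=3, p=1121, q=128

1121/128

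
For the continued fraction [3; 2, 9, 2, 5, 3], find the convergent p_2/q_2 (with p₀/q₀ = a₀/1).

Using pₖ = aₖpₖ₋₁ + pₖ₋₂, qₖ = aₖqₖ₋₁ + qₖ₋₂ (with p₋₁=1, p₋₂=0, q₋₁=0, q₋₂=1):
  k=0: a=3, p=3, q=1
  k=1: a=2, p=7, q=2
  k=2: a=9, p=66, q=19

66/19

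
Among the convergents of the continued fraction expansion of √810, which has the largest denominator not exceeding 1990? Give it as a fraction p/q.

√810 = [28; 2, 5, 1, 4, 1, 5, 2, 56, …] (period length 8).
Convergents:
  p_0/q_0 = 28/1
  p_1/q_1 = 57/2
  p_2/q_2 = 313/11
  p_3/q_3 = 370/13
  p_4/q_4 = 1793/63
  p_5/q_5 = 2163/76
  p_6/q_6 = 12608/443
  p_7/q_7 = 27379/962
  p_8/q_8 = 1545832/54315
q_7 = 962 ≤ 1990 < 54315 = q_8, so the answer is 27379/962.

27379/962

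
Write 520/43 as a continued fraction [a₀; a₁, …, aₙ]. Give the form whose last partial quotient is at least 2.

520 = 12*43 + 4
43 = 10*4 + 3
4 = 1*3 + 1
3 = 3*1 + 0  (stop)
So 520/43 = [12; 10, 1, 3].

[12; 10, 1, 3]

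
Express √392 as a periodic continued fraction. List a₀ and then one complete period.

a₀ = ⌊√392⌋ = 19.
With m₀=0, d₀=1 and mₖ₊₁ = dₖaₖ − mₖ, dₖ₊₁ = (n − mₖ₊₁²)/dₖ, aₖ₊₁ = ⌊(a₀+mₖ₊₁)/dₖ₊₁⌋:
  k=1: m=19, d=31, a=1
  k=2: m=12, d=8, a=3
  k=3: m=12, d=31, a=1
  k=4: m=19, d=1, a=38
d=1 and a=2a₀=38 at k=4, so the next step gives (m, d) = (19, 31) again — its k=1 value — and the period has length 4.

[19; 1, 3, 1, 38]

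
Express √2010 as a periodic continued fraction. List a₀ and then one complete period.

a₀ = ⌊√2010⌋ = 44.

[44; 1, 4, 1, 88]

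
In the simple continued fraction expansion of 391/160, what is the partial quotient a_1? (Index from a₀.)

391 = 2·160 + 71   →  a_0 = 2
160 = 2·71 + 18   →  a_1 = 2

2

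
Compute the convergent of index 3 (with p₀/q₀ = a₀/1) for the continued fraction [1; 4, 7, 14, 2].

Using pₖ = aₖpₖ₋₁ + pₖ₋₂, qₖ = aₖqₖ₋₁ + qₖ₋₂ (with p₋₁=1, p₋₂=0, q₋₁=0, q₋₂=1):
  k=0: a=1, p=1, q=1
  k=1: a=4, p=5, q=4
  k=2: a=7, p=36, q=29
  k=3: a=14, p=509, q=410

509/410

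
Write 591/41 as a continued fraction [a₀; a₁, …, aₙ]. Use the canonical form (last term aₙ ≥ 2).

[14; 2, 2, 2, 3]

591 = 14·41 + 17
41 = 2·17 + 7
17 = 2·7 + 3
7 = 2·3 + 1
3 = 3·1 + 0  (stop)
So 591/41 = [14; 2, 2, 2, 3].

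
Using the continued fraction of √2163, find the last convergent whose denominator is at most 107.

√2163 = [46; 1, 1, 30, 1, 1, 92, …] (period length 6).
Convergents:
  p_0/q_0 = 46/1
  p_1/q_1 = 47/1
  p_2/q_2 = 93/2
  p_3/q_3 = 2837/61
  p_4/q_4 = 2930/63
  p_5/q_5 = 5767/124
q_4 = 63 ≤ 107 < 124 = q_5, so the answer is 2930/63.

2930/63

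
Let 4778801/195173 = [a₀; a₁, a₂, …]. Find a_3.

4778801 = 24·195173 + 94649   →  a_0 = 24
195173 = 2·94649 + 5875   →  a_1 = 2
94649 = 16·5875 + 649   →  a_2 = 16
5875 = 9·649 + 34   →  a_3 = 9

9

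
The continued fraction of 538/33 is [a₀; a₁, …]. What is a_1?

538 = 16·33 + 10   →  a_0 = 16
33 = 3·10 + 3   →  a_1 = 3

3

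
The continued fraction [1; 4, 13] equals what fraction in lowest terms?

Using pₖ = aₖpₖ₋₁ + pₖ₋₂ and qₖ = aₖqₖ₋₁ + qₖ₋₂:
  k=0: a=1, p=1, q=1
  k=1: a=4, p=5, q=4
  k=2: a=13, p=66, q=53

66/53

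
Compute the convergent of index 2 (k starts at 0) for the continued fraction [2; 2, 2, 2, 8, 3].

12/5

Using pₖ = aₖpₖ₋₁ + pₖ₋₂, qₖ = aₖqₖ₋₁ + qₖ₋₂ (with p₋₁=1, p₋₂=0, q₋₁=0, q₋₂=1):
  k=0: a=2, p=2, q=1
  k=1: a=2, p=5, q=2
  k=2: a=2, p=12, q=5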